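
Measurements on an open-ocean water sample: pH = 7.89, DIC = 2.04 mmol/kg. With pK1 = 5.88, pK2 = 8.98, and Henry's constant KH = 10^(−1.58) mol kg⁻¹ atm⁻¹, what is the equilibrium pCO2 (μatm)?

α₀ = 1 / (1 + K1/[H⁺] + K1K2/[H⁺]²) = 1 / (1 + 10^+2.01 + 10^+0.92)
   = 1 / (1 + 102.33 + 8.3176) = 1/111.65 = 0.008957
[CO2*] = α₀ × DIC = 0.008957 × 2.04 = 0.01827 mmol/kg = 18.27 μmol/kg
pCO2 = [CO2*]/KH = 1.827×10^-5 / 2.630×10^-2 = 695 μatm

pCO2 = 695 μatm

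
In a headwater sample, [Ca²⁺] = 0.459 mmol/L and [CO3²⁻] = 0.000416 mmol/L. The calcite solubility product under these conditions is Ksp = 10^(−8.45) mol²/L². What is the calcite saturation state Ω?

Ω = 0.0538

Ksp = 10^(−8.45) = 3.548×10^-9
Ω = [Ca²⁺][CO3²⁻]/Ksp = (0.459×10^-3)(0.000416×10^-3) / 3.548×10^-9 = 0.0538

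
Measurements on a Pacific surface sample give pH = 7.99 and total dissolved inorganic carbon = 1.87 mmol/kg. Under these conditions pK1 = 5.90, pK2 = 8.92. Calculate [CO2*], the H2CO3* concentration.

α₀ = 1 / (1 + K1/[H⁺] + K1K2/[H⁺]²) = 1 / (1 + 10^+2.09 + 10^+1.16)
   = 1 / (1 + 123.03 + 14.454) = 1/138.48 = 0.007221
[CO2*] = α₀ × DIC = 0.007221 × 1.87 = 0.0135 mmol/kg = 13.5 μmol/kg

[CO2*] = 13.5 μmol/kg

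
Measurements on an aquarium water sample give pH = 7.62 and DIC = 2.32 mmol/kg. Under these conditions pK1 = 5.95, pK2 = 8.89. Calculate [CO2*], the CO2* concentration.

[CO2*] = 0.0461 mmol/kg

α₀ = 1 / (1 + K1/[H⁺] + K1K2/[H⁺]²) = 1 / (1 + 10^+1.67 + 10^+0.40)
   = 1 / (1 + 46.774 + 2.5119) = 1/50.285 = 0.01989
[CO2*] = α₀ × DIC = 0.01989 × 2.32 = 0.0461 mmol/kg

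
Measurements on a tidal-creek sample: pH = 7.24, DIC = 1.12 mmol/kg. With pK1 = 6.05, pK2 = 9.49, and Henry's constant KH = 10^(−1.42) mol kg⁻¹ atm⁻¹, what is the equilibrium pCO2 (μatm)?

pCO2 = 1780 μatm

α₀ = 1 / (1 + K1/[H⁺] + K1K2/[H⁺]²) = 1 / (1 + 10^+1.19 + 10^-1.06)
   = 1 / (1 + 15.488 + 0.087096) = 1/16.575 = 0.06033
[CO2*] = α₀ × DIC = 0.06033 × 1.12 = 0.06757 mmol/kg
pCO2 = [CO2*]/KH = 6.757×10^-5 / 3.802×10^-2 = 1780 μatm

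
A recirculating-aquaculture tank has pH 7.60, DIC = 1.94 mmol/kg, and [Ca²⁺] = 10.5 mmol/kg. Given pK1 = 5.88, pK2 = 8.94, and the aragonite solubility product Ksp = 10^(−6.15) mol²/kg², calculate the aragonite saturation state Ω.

Ω = 1.24

α₂ = 1 / (1 + [H⁺]/K2 + [H⁺]²/(K1K2)) = 1 / (1 + 10^+1.34 + 10^-0.38)
   = 1 / (1 + 21.878 + 0.41687) = 1/23.294 = 0.04293
[CO3²⁻] = α₂ × DIC = 0.04293 × 1.94 = 0.08328 mmol/kg
Ksp = 10^(−6.15) = 7.079×10^-7
Ω = [Ca²⁺][CO3²⁻]/Ksp = (10.5×10^-3)(8.328×10^-5) / 7.079×10^-7 = 1.24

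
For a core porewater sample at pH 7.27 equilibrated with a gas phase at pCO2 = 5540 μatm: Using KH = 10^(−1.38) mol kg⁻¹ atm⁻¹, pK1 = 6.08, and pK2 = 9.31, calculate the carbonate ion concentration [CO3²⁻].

[CO2*] = KH · pCO2 = 10^(−1.38) × 5540×10^-6 = 2.309×10^-4 mol/kg
α₀ = 1/(1 + K1/[H⁺] + K1K2/[H⁺]²) = 1/(1 + 10^+1.19 + 10^-0.85) = 0.06013
DIC = [CO2*]/α₀ = 2.309×10^-4 / 0.06013 = 3.840 mmol/kg
[CO3²⁻] = α₂·DIC; α₂ = 0.008494, so [CO3²⁻] = 0.008494 × 3.840 = 0.0326 mmol/kg

[CO3²⁻] = 0.0326 mmol/kg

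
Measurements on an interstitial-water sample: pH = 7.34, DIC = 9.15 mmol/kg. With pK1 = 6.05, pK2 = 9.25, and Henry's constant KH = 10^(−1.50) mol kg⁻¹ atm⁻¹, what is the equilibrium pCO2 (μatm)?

α₀ = 1 / (1 + K1/[H⁺] + K1K2/[H⁺]²) = 1 / (1 + 10^+1.29 + 10^-0.62)
   = 1 / (1 + 19.498 + 0.23988) = 1/20.738 = 0.04822
[CO2*] = α₀ × DIC = 0.04822 × 9.15 = 0.4412 mmol/kg
pCO2 = [CO2*]/KH = 4.412×10^-4 / 3.162×10^-2 = 1.40×10^4 μatm

pCO2 = 1.40×10^4 μatm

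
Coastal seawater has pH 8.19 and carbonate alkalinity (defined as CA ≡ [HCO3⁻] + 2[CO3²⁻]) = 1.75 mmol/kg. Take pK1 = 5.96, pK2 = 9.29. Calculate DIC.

CA = [HCO3⁻] + 2[CO3²⁻] = (α₁ + 2α₂)·DIC
At pH 8.19: [H⁺]/K1 = 10^-2.23 = 0.0058884, K2/[H⁺] = 10^-1.10 = 0.079433
α₁ = 1/(1 + 0.0058884 + 0.079433) = 1/1.0853 = 0.9214; α₂ = α₁·K2/[H⁺] = 0.07319
α₁ + 2α₂ = 1.0678
DIC = CA / (α₁ + 2α₂) = 1.75 / 1.0678 = 1.64 mmol/kg

DIC = 1.64 mmol/kg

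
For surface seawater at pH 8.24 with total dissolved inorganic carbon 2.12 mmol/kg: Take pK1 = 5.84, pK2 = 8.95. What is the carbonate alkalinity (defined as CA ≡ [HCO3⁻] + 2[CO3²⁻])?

CA = 2.46 mmol/kg

CA = [HCO3⁻] + 2[CO3²⁻] = (α₁ + 2α₂)·DIC
At pH 8.24: [H⁺]/K1 = 10^-2.40 = 0.0039811, K2/[H⁺] = 10^-0.71 = 0.19498
α₁ = 1/(1 + 0.0039811 + 0.19498) = 1/1.1990 = 0.8341; α₂ = α₁·K2/[H⁺] = 0.1626
α₁ + 2α₂ = 1.1593
CA = 1.1593 × 2.12 = 2.46 mmol/kg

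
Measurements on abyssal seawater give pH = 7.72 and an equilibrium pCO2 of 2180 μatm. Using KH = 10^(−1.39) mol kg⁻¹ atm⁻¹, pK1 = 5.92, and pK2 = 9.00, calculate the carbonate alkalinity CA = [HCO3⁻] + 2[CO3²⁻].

CA = 6.19 mmol/kg

[CO2*] = KH · pCO2 = 10^(−1.39) × 2180×10^-6 = 8.881×10^-5 mol/kg
α₀ = 1/(1 + K1/[H⁺] + K1K2/[H⁺]²) = 1/(1 + 10^+1.80 + 10^+0.52) = 0.01484
DIC = [CO2*]/α₀ = 8.881×10^-5 / 0.01484 = 5.986 mmol/kg
CA = (α₁ + 2α₂)·DIC = (0.9360 + 2×0.04912) × 5.986 = 6.19 mmol/kg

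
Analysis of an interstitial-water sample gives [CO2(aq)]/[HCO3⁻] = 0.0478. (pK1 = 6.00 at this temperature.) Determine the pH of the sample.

pH = 7.32

From K1 = [H⁺][HCO3⁻]/[CO2(aq)]:  pH = pK1 − log₁₀([CO2(aq)]/[HCO3⁻])
log₁₀(0.0478) = -1.321
pH = 6.00 − (-1.321) = 7.32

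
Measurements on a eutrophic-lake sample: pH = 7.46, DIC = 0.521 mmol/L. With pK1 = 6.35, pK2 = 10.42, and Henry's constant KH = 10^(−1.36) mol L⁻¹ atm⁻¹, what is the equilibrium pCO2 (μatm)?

α₀ = 1 / (1 + K1/[H⁺] + K1K2/[H⁺]²) = 1 / (1 + 10^+1.11 + 10^-1.85)
   = 1 / (1 + 12.882 + 0.014125) = 1/13.897 = 0.07196
[CO2*] = α₀ × DIC = 0.07196 × 0.521 = 0.03749 mmol/L
pCO2 = [CO2*]/KH = 3.749×10^-5 / 4.365×10^-2 = 859 μatm

pCO2 = 859 μatm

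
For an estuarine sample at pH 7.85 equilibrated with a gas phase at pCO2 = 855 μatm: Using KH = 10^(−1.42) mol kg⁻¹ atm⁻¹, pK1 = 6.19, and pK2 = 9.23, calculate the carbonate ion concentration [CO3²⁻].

[CO2*] = KH · pCO2 = 10^(−1.42) × 855×10^-6 = 3.251×10^-5 mol/kg
α₀ = 1/(1 + K1/[H⁺] + K1K2/[H⁺]²) = 1/(1 + 10^+1.66 + 10^+0.28) = 0.02057
DIC = [CO2*]/α₀ = 3.251×10^-5 / 0.02057 = 1.580 mmol/kg
[CO3²⁻] = α₂·DIC; α₂ = 0.03920, so [CO3²⁻] = 0.03920 × 1.580 = 0.0619 mmol/kg

[CO3²⁻] = 0.0619 mmol/kg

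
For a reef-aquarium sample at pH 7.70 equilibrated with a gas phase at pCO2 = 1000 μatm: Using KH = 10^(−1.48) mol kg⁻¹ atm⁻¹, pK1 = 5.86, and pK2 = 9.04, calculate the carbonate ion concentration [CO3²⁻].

[CO3²⁻] = 0.105 mmol/kg

[CO2*] = KH · pCO2 = 10^(−1.48) × 1000×10^-6 = 3.311×10^-5 mol/kg
α₀ = 1/(1 + K1/[H⁺] + K1K2/[H⁺]²) = 1/(1 + 10^+1.84 + 10^+0.50) = 0.01363
DIC = [CO2*]/α₀ = 3.311×10^-5 / 0.01363 = 2.429 mmol/kg
[CO3²⁻] = α₂·DIC; α₂ = 0.04311, so [CO3²⁻] = 0.04311 × 2.429 = 0.105 mmol/kg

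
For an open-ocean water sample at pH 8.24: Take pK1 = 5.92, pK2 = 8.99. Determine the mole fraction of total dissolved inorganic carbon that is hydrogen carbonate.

α₁ = 1 / (1 + [H⁺]/K1 + K2/[H⁺]) = 1 / (1 + 10^-2.32 + 10^-0.75)
   = 1 / (1 + 0.0047863 + 0.17783) = 1/1.1826 = 0.8456

α₁ = 0.846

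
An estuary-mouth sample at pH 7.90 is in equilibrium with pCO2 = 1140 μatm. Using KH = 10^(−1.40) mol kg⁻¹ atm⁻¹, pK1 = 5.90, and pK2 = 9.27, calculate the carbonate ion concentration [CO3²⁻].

[CO3²⁻] = 0.194 mmol/kg

[CO2*] = KH · pCO2 = 10^(−1.40) × 1140×10^-6 = 4.538×10^-5 mol/kg
α₀ = 1/(1 + K1/[H⁺] + K1K2/[H⁺]²) = 1/(1 + 10^+2.00 + 10^+0.63) = 0.009500
DIC = [CO2*]/α₀ = 4.538×10^-5 / 0.009500 = 4.777 mmol/kg
[CO3²⁻] = α₂·DIC; α₂ = 0.04052, so [CO3²⁻] = 0.04052 × 4.777 = 0.194 mmol/kg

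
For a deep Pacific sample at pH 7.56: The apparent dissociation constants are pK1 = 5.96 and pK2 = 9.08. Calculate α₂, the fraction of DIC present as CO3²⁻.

α₂ = 0.0286

α₂ = 1 / (1 + [H⁺]/K2 + [H⁺]²/(K1K2)) = 1 / (1 + 10^+1.52 + 10^-0.08)
   = 1 / (1 + 33.113 + 0.83176) = 1/34.945 = 0.02862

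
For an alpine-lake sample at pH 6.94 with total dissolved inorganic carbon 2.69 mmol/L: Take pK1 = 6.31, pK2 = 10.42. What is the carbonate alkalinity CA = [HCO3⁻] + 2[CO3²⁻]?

CA = [HCO3⁻] + 2[CO3²⁻] = (α₁ + 2α₂)·DIC
At pH 6.94: [H⁺]/K1 = 10^-0.63 = 0.23442, K2/[H⁺] = 10^-3.48 = 0.00033113
α₁ = 1/(1 + 0.23442 + 0.00033113) = 1/1.2348 = 0.8099; α₂ = α₁·K2/[H⁺] = 0.0002682
α₁ + 2α₂ = 0.8104
CA = 0.8104 × 2.69 = 2.18 mmol/L

CA = 2.18 mmol/L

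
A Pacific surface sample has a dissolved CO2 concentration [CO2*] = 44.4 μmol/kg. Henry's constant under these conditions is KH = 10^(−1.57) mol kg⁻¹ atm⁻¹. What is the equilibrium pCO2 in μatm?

pCO2 = 1650 μatm

KH = 10^(−1.57) = 2.692×10^-2 mol kg⁻¹ atm⁻¹
pCO2 = [CO2*]/KH = 44.4×10^-6 / 2.692×10^-2 = 1.65×10^-3 atm = 1650 μatm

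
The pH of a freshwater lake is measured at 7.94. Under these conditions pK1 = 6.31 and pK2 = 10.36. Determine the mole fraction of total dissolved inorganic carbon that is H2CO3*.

α₀ = 1 / (1 + K1/[H⁺] + K1K2/[H⁺]²) = 1 / (1 + 10^+1.63 + 10^-0.79)
   = 1 / (1 + 42.658 + 0.16218) = 1/43.820 = 0.02282

α₀ = 0.0228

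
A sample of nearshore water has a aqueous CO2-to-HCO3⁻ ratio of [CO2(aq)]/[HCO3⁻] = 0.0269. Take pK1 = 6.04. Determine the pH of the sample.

From K1 = [H⁺][HCO3⁻]/[CO2(aq)]:  pH = pK1 − log₁₀([CO2(aq)]/[HCO3⁻])
log₁₀(0.0269) = -1.570
pH = 6.04 − (-1.570) = 7.61

pH = 7.61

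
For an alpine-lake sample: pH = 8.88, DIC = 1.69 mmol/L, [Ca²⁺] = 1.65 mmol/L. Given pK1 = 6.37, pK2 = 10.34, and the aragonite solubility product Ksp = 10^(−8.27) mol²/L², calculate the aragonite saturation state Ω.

α₂ = 1 / (1 + [H⁺]/K2 + [H⁺]²/(K1K2)) = 1 / (1 + 10^+1.46 + 10^-1.05)
   = 1 / (1 + 28.840 + 0.089125) = 1/29.929 = 0.03341
[CO3²⁻] = α₂ × DIC = 0.03341 × 1.69 = 0.05647 mmol/L
Ksp = 10^(−8.27) = 5.370×10^-9
Ω = [Ca²⁺][CO3²⁻]/Ksp = (1.65×10^-3)(5.647×10^-5) / 5.370×10^-9 = 17.3

Ω = 17.3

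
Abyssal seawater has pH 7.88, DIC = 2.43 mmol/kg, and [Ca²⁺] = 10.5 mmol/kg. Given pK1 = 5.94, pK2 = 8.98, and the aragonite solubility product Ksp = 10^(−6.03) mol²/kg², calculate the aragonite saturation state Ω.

α₂ = 1 / (1 + [H⁺]/K2 + [H⁺]²/(K1K2)) = 1 / (1 + 10^+1.10 + 10^-0.84)
   = 1 / (1 + 12.589 + 0.14454) = 1/13.734 = 0.07281
[CO3²⁻] = α₂ × DIC = 0.07281 × 2.43 = 0.1769 mmol/kg
Ksp = 10^(−6.03) = 9.333×10^-7
Ω = [Ca²⁺][CO3²⁻]/Ksp = (10.5×10^-3)(1.769×10^-4) / 9.333×10^-7 = 1.99

Ω = 1.99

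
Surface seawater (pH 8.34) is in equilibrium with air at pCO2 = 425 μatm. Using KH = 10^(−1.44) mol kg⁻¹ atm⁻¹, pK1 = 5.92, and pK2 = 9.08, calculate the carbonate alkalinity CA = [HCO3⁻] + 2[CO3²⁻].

[CO2*] = KH · pCO2 = 10^(−1.44) × 425×10^-6 = 1.543×10^-5 mol/kg
α₀ = 1/(1 + K1/[H⁺] + K1K2/[H⁺]²) = 1/(1 + 10^+2.42 + 10^+1.68) = 0.003206
DIC = [CO2*]/α₀ = 1.543×10^-5 / 0.003206 = 4.813 mmol/kg
CA = (α₁ + 2α₂)·DIC = (0.8433 + 2×0.1535) × 4.813 = 5.54 mmol/kg

CA = 5.54 mmol/kg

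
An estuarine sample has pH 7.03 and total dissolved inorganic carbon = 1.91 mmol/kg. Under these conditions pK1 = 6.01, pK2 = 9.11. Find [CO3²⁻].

α₂ = 1 / (1 + [H⁺]/K2 + [H⁺]²/(K1K2)) = 1 / (1 + 10^+2.08 + 10^+1.06)
   = 1 / (1 + 120.23 + 11.482) = 1/132.71 = 0.007535
[CO3²⁻] = α₂ × DIC = 0.007535 × 1.91 = 0.0144 mmol/kg = 14.4 μmol/kg

[CO3²⁻] = 14.4 μmol/kg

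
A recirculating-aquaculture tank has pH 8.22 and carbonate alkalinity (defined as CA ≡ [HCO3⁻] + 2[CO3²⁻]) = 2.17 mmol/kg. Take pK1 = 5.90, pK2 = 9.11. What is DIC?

CA = [HCO3⁻] + 2[CO3²⁻] = (α₁ + 2α₂)·DIC
At pH 8.22: [H⁺]/K1 = 10^-2.32 = 0.0047863, K2/[H⁺] = 10^-0.89 = 0.12882
α₁ = 1/(1 + 0.0047863 + 0.12882) = 1/1.1336 = 0.8821; α₂ = α₁·K2/[H⁺] = 0.1136
α₁ + 2α₂ = 1.1094
DIC = CA / (α₁ + 2α₂) = 2.17 / 1.1094 = 1.96 mmol/kg

DIC = 1.96 mmol/kg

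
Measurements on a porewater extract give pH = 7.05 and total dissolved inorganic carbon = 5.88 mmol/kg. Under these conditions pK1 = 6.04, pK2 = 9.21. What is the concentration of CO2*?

[CO2*] = 0.520 mmol/kg

α₀ = 1 / (1 + K1/[H⁺] + K1K2/[H⁺]²) = 1 / (1 + 10^+1.01 + 10^-1.15)
   = 1 / (1 + 10.233 + 0.070795) = 1/11.304 = 0.08847
[CO2*] = α₀ × DIC = 0.08847 × 5.88 = 0.520 mmol/kg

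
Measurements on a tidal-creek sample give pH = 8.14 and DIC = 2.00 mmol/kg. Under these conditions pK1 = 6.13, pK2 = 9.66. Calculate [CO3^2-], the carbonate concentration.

[CO3²⁻] = 0.0581 mmol/kg

α₂ = 1 / (1 + [H⁺]/K2 + [H⁺]²/(K1K2)) = 1 / (1 + 10^+1.52 + 10^-0.49)
   = 1 / (1 + 33.113 + 0.32359) = 1/34.437 = 0.02904
[CO3²⁻] = α₂ × DIC = 0.02904 × 2.00 = 0.0581 mmol/kg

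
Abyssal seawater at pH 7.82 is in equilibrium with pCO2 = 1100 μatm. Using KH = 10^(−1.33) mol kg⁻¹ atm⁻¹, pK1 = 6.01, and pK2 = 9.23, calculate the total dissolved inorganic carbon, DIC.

DIC = 3.50 mmol/kg

[CO2*] = KH · pCO2 = 10^(−1.33) × 1100×10^-6 = 5.145×10^-5 mol/kg
α₀ = 1/(1 + K1/[H⁺] + K1K2/[H⁺]²) = 1/(1 + 10^+1.81 + 10^+0.40) = 0.01469
DIC = [CO2*]/α₀ = 5.145×10^-5 / 0.01469 = 3.50 mmol/kg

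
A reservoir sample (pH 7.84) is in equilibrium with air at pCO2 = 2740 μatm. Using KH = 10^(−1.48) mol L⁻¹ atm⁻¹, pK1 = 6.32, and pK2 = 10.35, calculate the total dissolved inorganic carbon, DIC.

DIC = 3.10 mmol/L

[CO2*] = KH · pCO2 = 10^(−1.48) × 2740×10^-6 = 9.073×10^-5 mol/L
α₀ = 1/(1 + K1/[H⁺] + K1K2/[H⁺]²) = 1/(1 + 10^+1.52 + 10^-0.99) = 0.02923
DIC = [CO2*]/α₀ = 9.073×10^-5 / 0.02923 = 3.10 mmol/L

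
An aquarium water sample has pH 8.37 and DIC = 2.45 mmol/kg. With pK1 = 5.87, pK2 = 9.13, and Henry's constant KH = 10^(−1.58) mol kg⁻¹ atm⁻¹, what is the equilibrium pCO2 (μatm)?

pCO2 = 250 μatm

α₀ = 1 / (1 + K1/[H⁺] + K1K2/[H⁺]²) = 1 / (1 + 10^+2.50 + 10^+1.74)
   = 1 / (1 + 316.23 + 54.954) = 1/372.18 = 0.002687
[CO2*] = α₀ × DIC = 0.002687 × 2.45 = 0.006583 mmol/kg = 6.583 μmol/kg
pCO2 = [CO2*]/KH = 6.583×10^-6 / 2.630×10^-2 = 250 μatm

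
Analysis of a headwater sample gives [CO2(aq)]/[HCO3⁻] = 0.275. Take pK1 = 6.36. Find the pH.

From K1 = [H⁺][HCO3⁻]/[CO2(aq)]:  pH = pK1 − log₁₀([CO2(aq)]/[HCO3⁻])
log₁₀(0.275) = -0.561
pH = 6.36 − (-0.561) = 6.92

pH = 6.92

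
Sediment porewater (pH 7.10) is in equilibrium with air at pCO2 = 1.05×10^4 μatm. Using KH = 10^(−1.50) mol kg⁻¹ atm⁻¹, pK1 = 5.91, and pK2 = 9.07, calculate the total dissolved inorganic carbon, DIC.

[CO2*] = KH · pCO2 = 10^(−1.50) × 1.05×10^4×10^-6 = 3.320×10^-4 mol/kg
α₀ = 1/(1 + K1/[H⁺] + K1K2/[H⁺]²) = 1/(1 + 10^+1.19 + 10^-0.78) = 0.06005
DIC = [CO2*]/α₀ = 3.320×10^-4 / 0.06005 = 5.53 mmol/kg

DIC = 5.53 mmol/kg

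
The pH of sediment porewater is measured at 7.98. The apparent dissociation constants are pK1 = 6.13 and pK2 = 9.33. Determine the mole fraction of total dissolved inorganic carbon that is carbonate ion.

α₂ = 0.0422

α₂ = 1 / (1 + [H⁺]/K2 + [H⁺]²/(K1K2)) = 1 / (1 + 10^+1.35 + 10^-0.50)
   = 1 / (1 + 22.387 + 0.31623) = 1/23.703 = 0.04219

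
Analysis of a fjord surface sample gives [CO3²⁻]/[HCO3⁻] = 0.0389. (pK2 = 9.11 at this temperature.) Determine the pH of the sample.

pH = 7.70

From K2 = [H⁺][CO3²⁻]/[HCO3⁻]:  pH = pK2 + log₁₀([CO3²⁻]/[HCO3⁻])
log₁₀(0.0389) = -1.410
pH = 9.11 + (-1.410) = 7.70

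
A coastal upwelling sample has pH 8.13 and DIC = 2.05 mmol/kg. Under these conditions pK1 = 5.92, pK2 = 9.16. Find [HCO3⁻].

α₁ = 1 / (1 + [H⁺]/K1 + K2/[H⁺]) = 1 / (1 + 10^-2.21 + 10^-1.03)
   = 1 / (1 + 0.0061660 + 0.093325) = 1/1.0995 = 0.9095
[HCO3⁻] = α₁ × DIC = 0.9095 × 2.05 = 1.86 mmol/kg

[HCO3⁻] = 1.86 mmol/kg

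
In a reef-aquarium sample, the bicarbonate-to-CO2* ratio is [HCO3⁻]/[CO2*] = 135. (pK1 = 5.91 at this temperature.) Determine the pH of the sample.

pH = 8.04

From K1 = [H⁺][HCO3⁻]/[CO2*]:  pH = pK1 + log₁₀([HCO3⁻]/[CO2*])
log₁₀(135) = +2.130
pH = 5.91 + (+2.130) = 8.04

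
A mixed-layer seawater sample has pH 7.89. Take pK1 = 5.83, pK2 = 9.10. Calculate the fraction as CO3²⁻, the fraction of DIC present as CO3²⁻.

α₂ = 0.0576

α₂ = 1 / (1 + [H⁺]/K2 + [H⁺]²/(K1K2)) = 1 / (1 + 10^+1.21 + 10^-0.85)
   = 1 / (1 + 16.218 + 0.14125) = 1/17.359 = 0.05761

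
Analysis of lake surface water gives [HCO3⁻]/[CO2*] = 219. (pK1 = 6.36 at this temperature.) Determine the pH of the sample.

pH = 8.70

From K1 = [H⁺][HCO3⁻]/[CO2*]:  pH = pK1 + log₁₀([HCO3⁻]/[CO2*])
log₁₀(219) = +2.340
pH = 6.36 + (+2.340) = 8.70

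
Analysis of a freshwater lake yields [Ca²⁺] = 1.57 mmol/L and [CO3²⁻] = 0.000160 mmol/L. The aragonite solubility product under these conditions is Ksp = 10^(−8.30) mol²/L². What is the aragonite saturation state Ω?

Ksp = 10^(−8.30) = 5.012×10^-9
Ω = [Ca²⁺][CO3²⁻]/Ksp = (1.57×10^-3)(0.000160×10^-3) / 5.012×10^-9 = 0.0501

Ω = 0.0501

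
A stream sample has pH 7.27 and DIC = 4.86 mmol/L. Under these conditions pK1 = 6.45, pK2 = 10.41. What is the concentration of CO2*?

[CO2*] = 0.638 mmol/L

α₀ = 1 / (1 + K1/[H⁺] + K1K2/[H⁺]²) = 1 / (1 + 10^+0.82 + 10^-2.32)
   = 1 / (1 + 6.6069 + 0.0047863) = 1/7.6117 = 0.1314
[CO2*] = α₀ × DIC = 0.1314 × 4.86 = 0.638 mmol/L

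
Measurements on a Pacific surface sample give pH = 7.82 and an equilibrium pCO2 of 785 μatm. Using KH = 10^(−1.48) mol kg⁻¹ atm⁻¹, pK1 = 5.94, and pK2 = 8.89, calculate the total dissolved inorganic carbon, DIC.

DIC = 2.17 mmol/kg

[CO2*] = KH · pCO2 = 10^(−1.48) × 785×10^-6 = 2.599×10^-5 mol/kg
α₀ = 1/(1 + K1/[H⁺] + K1K2/[H⁺]²) = 1/(1 + 10^+1.88 + 10^+0.81) = 0.01200
DIC = [CO2*]/α₀ = 2.599×10^-5 / 0.01200 = 2.17 mmol/kg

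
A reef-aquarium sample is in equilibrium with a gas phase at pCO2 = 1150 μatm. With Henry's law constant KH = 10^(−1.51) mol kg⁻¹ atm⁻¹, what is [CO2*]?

[CO2*] = 35.5 μmol/kg

KH = 10^(−1.51) = 3.090×10^-2 mol kg⁻¹ atm⁻¹
[CO2*] = KH · pCO2 = 3.090×10^-2 × 1150×10^-6 atm = 3.55×10^-5 mol/kg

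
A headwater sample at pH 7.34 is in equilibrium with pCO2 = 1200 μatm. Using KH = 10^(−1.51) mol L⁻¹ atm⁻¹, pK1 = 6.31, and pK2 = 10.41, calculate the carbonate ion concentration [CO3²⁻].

[CO3²⁻] = 0.338 μmol/L

[CO2*] = KH · pCO2 = 10^(−1.51) × 1200×10^-6 = 3.708×10^-5 mol/L
α₀ = 1/(1 + K1/[H⁺] + K1K2/[H⁺]²) = 1/(1 + 10^+1.03 + 10^-2.04) = 0.08529
DIC = [CO2*]/α₀ = 3.708×10^-5 / 0.08529 = 0.4348 mmol/L
[CO3²⁻] = α₂·DIC; α₂ = 0.0007779, so [CO3²⁻] = 0.0007779 × 0.4348 = 0.000338 mmol/L = 0.338 μmol/L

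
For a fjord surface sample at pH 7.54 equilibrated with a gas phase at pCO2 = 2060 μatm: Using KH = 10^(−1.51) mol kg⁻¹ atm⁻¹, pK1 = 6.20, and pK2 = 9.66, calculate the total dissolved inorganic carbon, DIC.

[CO2*] = KH · pCO2 = 10^(−1.51) × 2060×10^-6 = 6.366×10^-5 mol/kg
α₀ = 1/(1 + K1/[H⁺] + K1K2/[H⁺]²) = 1/(1 + 10^+1.34 + 10^-0.78) = 0.04340
DIC = [CO2*]/α₀ = 6.366×10^-5 / 0.04340 = 1.47 mmol/kg

DIC = 1.47 mmol/kg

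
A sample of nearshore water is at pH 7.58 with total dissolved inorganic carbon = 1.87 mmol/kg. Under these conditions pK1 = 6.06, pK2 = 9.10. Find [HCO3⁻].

α₁ = 1 / (1 + [H⁺]/K1 + K2/[H⁺]) = 1 / (1 + 10^-1.52 + 10^-1.52)
   = 1 / (1 + 0.030200 + 0.030200) = 1/1.0604 = 0.9430
[HCO3⁻] = α₁ × DIC = 0.9430 × 1.87 = 1.76 mmol/kg

[HCO3⁻] = 1.76 mmol/kg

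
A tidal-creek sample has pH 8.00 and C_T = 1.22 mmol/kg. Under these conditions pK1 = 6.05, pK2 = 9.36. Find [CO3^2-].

α₂ = 1 / (1 + [H⁺]/K2 + [H⁺]²/(K1K2)) = 1 / (1 + 10^+1.36 + 10^-0.59)
   = 1 / (1 + 22.909 + 0.25704) = 1/24.166 = 0.04138
[CO3²⁻] = α₂ × DIC = 0.04138 × 1.22 = 0.0505 mmol/kg

[CO3²⁻] = 0.0505 mmol/kg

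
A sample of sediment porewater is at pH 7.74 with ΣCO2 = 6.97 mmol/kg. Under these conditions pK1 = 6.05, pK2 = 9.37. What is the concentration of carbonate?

α₂ = 1 / (1 + [H⁺]/K2 + [H⁺]²/(K1K2)) = 1 / (1 + 10^+1.63 + 10^-0.06)
   = 1 / (1 + 42.658 + 0.87096) = 1/44.529 = 0.02246
[CO3²⁻] = α₂ × DIC = 0.02246 × 6.97 = 0.157 mmol/kg

[CO3²⁻] = 0.157 mmol/kg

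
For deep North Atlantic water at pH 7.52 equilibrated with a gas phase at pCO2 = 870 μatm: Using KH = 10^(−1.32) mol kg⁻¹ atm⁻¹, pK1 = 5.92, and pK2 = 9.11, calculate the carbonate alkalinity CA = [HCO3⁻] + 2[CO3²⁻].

[CO2*] = KH · pCO2 = 10^(−1.32) × 870×10^-6 = 4.164×10^-5 mol/kg
α₀ = 1/(1 + K1/[H⁺] + K1K2/[H⁺]²) = 1/(1 + 10^+1.60 + 10^+0.01) = 0.02390
DIC = [CO2*]/α₀ = 4.164×10^-5 / 0.02390 = 1.742 mmol/kg
CA = (α₁ + 2α₂)·DIC = (0.9516 + 2×0.02446) × 1.742 = 1.74 mmol/kg

CA = 1.74 mmol/kg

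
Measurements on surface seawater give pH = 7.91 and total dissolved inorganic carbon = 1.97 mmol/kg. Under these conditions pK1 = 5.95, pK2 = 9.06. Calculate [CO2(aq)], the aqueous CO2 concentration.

α₀ = 1 / (1 + K1/[H⁺] + K1K2/[H⁺]²) = 1 / (1 + 10^+1.96 + 10^+0.81)
   = 1 / (1 + 91.201 + 6.4565) = 1/98.658 = 0.01014
[CO2*] = α₀ × DIC = 0.01014 × 1.97 = 0.0200 mmol/kg = 20.0 μmol/kg

[CO2*] = 20.0 μmol/kg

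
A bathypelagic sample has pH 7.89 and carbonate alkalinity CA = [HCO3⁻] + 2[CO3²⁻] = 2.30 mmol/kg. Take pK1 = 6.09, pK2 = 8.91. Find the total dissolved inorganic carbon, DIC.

DIC = 2.15 mmol/kg

CA = [HCO3⁻] + 2[CO3²⁻] = (α₁ + 2α₂)·DIC
At pH 7.89: [H⁺]/K1 = 10^-1.80 = 0.015849, K2/[H⁺] = 10^-1.02 = 0.095499
α₁ = 1/(1 + 0.015849 + 0.095499) = 1/1.1113 = 0.8998; α₂ = α₁·K2/[H⁺] = 0.08593
α₁ + 2α₂ = 1.0717
DIC = CA / (α₁ + 2α₂) = 2.30 / 1.0717 = 2.15 mmol/kg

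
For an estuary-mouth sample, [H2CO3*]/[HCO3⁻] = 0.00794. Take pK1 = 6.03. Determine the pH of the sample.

From K1 = [H⁺][HCO3⁻]/[H2CO3*]:  pH = pK1 − log₁₀([H2CO3*]/[HCO3⁻])
log₁₀(0.00794) = -2.100
pH = 6.03 − (-2.100) = 8.13

pH = 8.13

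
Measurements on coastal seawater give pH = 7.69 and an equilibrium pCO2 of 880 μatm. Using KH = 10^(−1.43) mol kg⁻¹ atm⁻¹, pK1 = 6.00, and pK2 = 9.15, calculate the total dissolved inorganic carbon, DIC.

DIC = 1.69 mmol/kg

[CO2*] = KH · pCO2 = 10^(−1.43) × 880×10^-6 = 3.270×10^-5 mol/kg
α₀ = 1/(1 + K1/[H⁺] + K1K2/[H⁺]²) = 1/(1 + 10^+1.69 + 10^+0.23) = 0.01935
DIC = [CO2*]/α₀ = 3.270×10^-5 / 0.01935 = 1.69 mmol/kg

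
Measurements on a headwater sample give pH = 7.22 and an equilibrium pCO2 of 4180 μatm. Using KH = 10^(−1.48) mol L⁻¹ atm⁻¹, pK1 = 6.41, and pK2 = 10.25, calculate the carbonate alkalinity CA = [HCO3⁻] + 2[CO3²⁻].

CA = 0.895 mmol/L

[CO2*] = KH · pCO2 = 10^(−1.48) × 4180×10^-6 = 1.384×10^-4 mol/L
α₀ = 1/(1 + K1/[H⁺] + K1K2/[H⁺]²) = 1/(1 + 10^+0.81 + 10^-2.22) = 0.1340
DIC = [CO2*]/α₀ = 1.384×10^-4 / 0.1340 = 1.033 mmol/L
CA = (α₁ + 2α₂)·DIC = (0.8652 + 2×0.0008074) × 1.033 = 0.895 mmol/L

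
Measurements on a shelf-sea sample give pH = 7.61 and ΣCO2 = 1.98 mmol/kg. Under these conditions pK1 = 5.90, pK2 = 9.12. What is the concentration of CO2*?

[CO2*] = 0.0368 mmol/kg

α₀ = 1 / (1 + K1/[H⁺] + K1K2/[H⁺]²) = 1 / (1 + 10^+1.71 + 10^+0.20)
   = 1 / (1 + 51.286 + 1.5849) = 1/53.871 = 0.01856
[CO2*] = α₀ × DIC = 0.01856 × 1.98 = 0.0368 mmol/kg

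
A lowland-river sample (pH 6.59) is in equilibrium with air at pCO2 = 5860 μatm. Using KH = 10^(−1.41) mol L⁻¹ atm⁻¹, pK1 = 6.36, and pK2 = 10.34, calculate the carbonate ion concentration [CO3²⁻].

[CO3²⁻] = 0.0688 μmol/L

[CO2*] = KH · pCO2 = 10^(−1.41) × 5860×10^-6 = 2.280×10^-4 mol/L
α₀ = 1/(1 + K1/[H⁺] + K1K2/[H⁺]²) = 1/(1 + 10^+0.23 + 10^-3.52) = 0.3706
DIC = [CO2*]/α₀ = 2.280×10^-4 / 0.3706 = 0.6152 mmol/L
[CO3²⁻] = α₂·DIC; α₂ = 0.0001119, so [CO3²⁻] = 0.0001119 × 0.6152 = 6.88×10^-5 mmol/L = 0.0688 μmol/L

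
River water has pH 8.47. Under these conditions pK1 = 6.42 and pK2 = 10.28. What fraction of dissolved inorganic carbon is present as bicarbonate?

α₁ = 0.976

α₁ = 1 / (1 + [H⁺]/K1 + K2/[H⁺]) = 1 / (1 + 10^-2.05 + 10^-1.81)
   = 1 / (1 + 0.0089125 + 0.015488) = 1/1.0244 = 0.9762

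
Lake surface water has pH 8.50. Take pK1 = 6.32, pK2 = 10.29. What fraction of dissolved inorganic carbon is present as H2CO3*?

α₀ = 1 / (1 + K1/[H⁺] + K1K2/[H⁺]²) = 1 / (1 + 10^+2.18 + 10^+0.39)
   = 1 / (1 + 151.36 + 2.4547) = 1/154.81 = 0.006459

α₀ = 0.00646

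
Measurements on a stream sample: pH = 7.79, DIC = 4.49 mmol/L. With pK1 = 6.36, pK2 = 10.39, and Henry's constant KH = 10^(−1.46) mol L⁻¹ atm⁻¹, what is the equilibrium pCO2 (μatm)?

pCO2 = 4630 μatm

α₀ = 1 / (1 + K1/[H⁺] + K1K2/[H⁺]²) = 1 / (1 + 10^+1.43 + 10^-1.17)
   = 1 / (1 + 26.915 + 0.067608) = 1/27.983 = 0.03574
[CO2*] = α₀ × DIC = 0.03574 × 4.49 = 0.1605 mmol/L
pCO2 = [CO2*]/KH = 1.605×10^-4 / 3.467×10^-2 = 4630 μatm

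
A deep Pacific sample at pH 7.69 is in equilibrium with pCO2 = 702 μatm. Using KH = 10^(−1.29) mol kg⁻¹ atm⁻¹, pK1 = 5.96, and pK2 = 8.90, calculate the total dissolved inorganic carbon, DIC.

DIC = 2.09 mmol/kg

[CO2*] = KH · pCO2 = 10^(−1.29) × 702×10^-6 = 3.600×10^-5 mol/kg
α₀ = 1/(1 + K1/[H⁺] + K1K2/[H⁺]²) = 1/(1 + 10^+1.73 + 10^+0.52) = 0.01724
DIC = [CO2*]/α₀ = 3.600×10^-5 / 0.01724 = 2.09 mmol/kg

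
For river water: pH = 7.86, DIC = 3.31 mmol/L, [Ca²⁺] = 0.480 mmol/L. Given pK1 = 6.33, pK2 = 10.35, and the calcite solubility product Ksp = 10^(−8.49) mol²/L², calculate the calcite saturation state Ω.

α₂ = 1 / (1 + [H⁺]/K2 + [H⁺]²/(K1K2)) = 1 / (1 + 10^+2.49 + 10^+0.96)
   = 1 / (1 + 309.03 + 9.1201) = 1/319.15 = 0.003133
[CO3²⁻] = α₂ × DIC = 0.003133 × 3.31 = 0.01037 mmol/L = 10.37 μmol/L
Ksp = 10^(−8.49) = 3.236×10^-9
Ω = [Ca²⁺][CO3²⁻]/Ksp = (0.480×10^-3)(1.037×10^-5) / 3.236×10^-9 = 1.54

Ω = 1.54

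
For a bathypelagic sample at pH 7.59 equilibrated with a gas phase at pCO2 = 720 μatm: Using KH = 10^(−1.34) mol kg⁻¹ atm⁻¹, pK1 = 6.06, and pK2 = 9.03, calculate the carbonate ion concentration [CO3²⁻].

[CO3²⁻] = 0.0405 mmol/kg

[CO2*] = KH · pCO2 = 10^(−1.34) × 720×10^-6 = 3.291×10^-5 mol/kg
α₀ = 1/(1 + K1/[H⁺] + K1K2/[H⁺]²) = 1/(1 + 10^+1.53 + 10^+0.09) = 0.02769
DIC = [CO2*]/α₀ = 3.291×10^-5 / 0.02769 = 1.189 mmol/kg
[CO3²⁻] = α₂·DIC; α₂ = 0.03407, so [CO3²⁻] = 0.03407 × 1.189 = 0.0405 mmol/kg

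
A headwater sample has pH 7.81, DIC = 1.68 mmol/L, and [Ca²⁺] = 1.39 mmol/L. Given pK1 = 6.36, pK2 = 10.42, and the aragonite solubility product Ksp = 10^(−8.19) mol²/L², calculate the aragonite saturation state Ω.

Ω = 0.855

α₂ = 1 / (1 + [H⁺]/K2 + [H⁺]²/(K1K2)) = 1 / (1 + 10^+2.61 + 10^+1.16)
   = 1 / (1 + 407.38 + 14.454) = 1/422.83 = 0.002365
[CO3²⁻] = α₂ × DIC = 0.002365 × 1.68 = 0.003973 mmol/L = 3.973 μmol/L
Ksp = 10^(−8.19) = 6.457×10^-9
Ω = [Ca²⁺][CO3²⁻]/Ksp = (1.39×10^-3)(3.973×10^-6) / 6.457×10^-9 = 0.855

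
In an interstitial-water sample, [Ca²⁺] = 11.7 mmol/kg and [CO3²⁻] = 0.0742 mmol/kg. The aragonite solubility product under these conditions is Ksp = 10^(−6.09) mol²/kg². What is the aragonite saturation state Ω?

Ksp = 10^(−6.09) = 8.128×10^-7
Ω = [Ca²⁺][CO3²⁻]/Ksp = (11.7×10^-3)(0.0742×10^-3) / 8.128×10^-7 = 1.07

Ω = 1.07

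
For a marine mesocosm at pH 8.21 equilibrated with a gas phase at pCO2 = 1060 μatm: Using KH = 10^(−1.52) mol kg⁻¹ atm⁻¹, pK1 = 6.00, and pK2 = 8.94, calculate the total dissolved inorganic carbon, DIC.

[CO2*] = KH · pCO2 = 10^(−1.52) × 1060×10^-6 = 3.201×10^-5 mol/kg
α₀ = 1/(1 + K1/[H⁺] + K1K2/[H⁺]²) = 1/(1 + 10^+2.21 + 10^+1.48) = 0.005171
DIC = [CO2*]/α₀ = 3.201×10^-5 / 0.005171 = 6.19 mmol/kg

DIC = 6.19 mmol/kg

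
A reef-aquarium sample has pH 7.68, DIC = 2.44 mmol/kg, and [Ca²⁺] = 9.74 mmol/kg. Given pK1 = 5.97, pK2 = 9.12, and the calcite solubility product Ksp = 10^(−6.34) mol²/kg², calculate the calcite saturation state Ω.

α₂ = 1 / (1 + [H⁺]/K2 + [H⁺]²/(K1K2)) = 1 / (1 + 10^+1.44 + 10^-0.27)
   = 1 / (1 + 27.542 + 0.53703) = 1/29.079 = 0.03439
[CO3²⁻] = α₂ × DIC = 0.03439 × 2.44 = 0.08391 mmol/kg
Ksp = 10^(−6.34) = 4.571×10^-7
Ω = [Ca²⁺][CO3²⁻]/Ksp = (9.74×10^-3)(8.391×10^-5) / 4.571×10^-7 = 1.79

Ω = 1.79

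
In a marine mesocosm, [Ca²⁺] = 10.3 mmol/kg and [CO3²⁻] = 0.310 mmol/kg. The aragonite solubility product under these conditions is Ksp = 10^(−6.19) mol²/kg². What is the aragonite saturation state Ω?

Ω = 4.95

Ksp = 10^(−6.19) = 6.457×10^-7
Ω = [Ca²⁺][CO3²⁻]/Ksp = (10.3×10^-3)(0.310×10^-3) / 6.457×10^-7 = 4.95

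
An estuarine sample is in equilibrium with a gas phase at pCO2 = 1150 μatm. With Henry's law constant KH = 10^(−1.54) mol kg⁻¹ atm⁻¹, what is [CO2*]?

[CO2*] = 33.2 μmol/kg

KH = 10^(−1.54) = 2.884×10^-2 mol kg⁻¹ atm⁻¹
[CO2*] = KH · pCO2 = 2.884×10^-2 × 1150×10^-6 atm = 3.32×10^-5 mol/kg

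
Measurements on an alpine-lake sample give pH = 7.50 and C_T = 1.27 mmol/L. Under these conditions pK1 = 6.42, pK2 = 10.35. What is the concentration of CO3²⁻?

[CO3²⁻] = 1.65 μmol/L

α₂ = 1 / (1 + [H⁺]/K2 + [H⁺]²/(K1K2)) = 1 / (1 + 10^+2.85 + 10^+1.77)
   = 1 / (1 + 707.95 + 58.884) = 1/767.83 = 0.001302
[CO3²⁻] = α₂ × DIC = 0.001302 × 1.27 = 0.00165 mmol/L = 1.65 μmol/L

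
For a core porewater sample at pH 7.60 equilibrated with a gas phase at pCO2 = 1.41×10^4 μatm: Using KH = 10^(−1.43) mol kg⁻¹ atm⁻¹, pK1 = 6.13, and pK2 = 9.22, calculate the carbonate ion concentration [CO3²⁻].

[CO3²⁻] = 0.371 mmol/kg

[CO2*] = KH · pCO2 = 10^(−1.43) × 1.41×10^4×10^-6 = 5.239×10^-4 mol/kg
α₀ = 1/(1 + K1/[H⁺] + K1K2/[H⁺]²) = 1/(1 + 10^+1.47 + 10^-0.15) = 0.03203
DIC = [CO2*]/α₀ = 5.239×10^-4 / 0.03203 = 16.36 mmol/kg
[CO3²⁻] = α₂·DIC; α₂ = 0.02268, so [CO3²⁻] = 0.02268 × 16.36 = 0.371 mmol/kg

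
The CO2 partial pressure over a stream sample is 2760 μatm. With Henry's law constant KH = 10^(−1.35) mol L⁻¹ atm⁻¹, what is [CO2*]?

[CO2*] = 123 μmol/L

KH = 10^(−1.35) = 4.467×10^-2 mol L⁻¹ atm⁻¹
[CO2*] = KH · pCO2 = 4.467×10^-2 × 2760×10^-6 atm = 1.23×10^-4 mol/L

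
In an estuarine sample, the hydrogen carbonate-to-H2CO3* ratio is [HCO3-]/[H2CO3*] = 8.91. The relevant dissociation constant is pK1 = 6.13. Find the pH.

pH = 7.08

From K1 = [H⁺][HCO3-]/[H2CO3*]:  pH = pK1 + log₁₀([HCO3-]/[H2CO3*])
log₁₀(8.91) = +0.950
pH = 6.13 + (+0.950) = 7.08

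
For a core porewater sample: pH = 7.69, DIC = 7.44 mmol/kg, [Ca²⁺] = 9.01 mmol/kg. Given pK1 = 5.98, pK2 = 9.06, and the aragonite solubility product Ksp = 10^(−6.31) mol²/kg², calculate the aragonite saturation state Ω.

α₂ = 1 / (1 + [H⁺]/K2 + [H⁺]²/(K1K2)) = 1 / (1 + 10^+1.37 + 10^-0.34)
   = 1 / (1 + 23.442 + 0.45709) = 1/24.899 = 0.04016
[CO3²⁻] = α₂ × DIC = 0.04016 × 7.44 = 0.2988 mmol/kg
Ksp = 10^(−6.31) = 4.898×10^-7
Ω = [Ca²⁺][CO3²⁻]/Ksp = (9.01×10^-3)(2.988×10^-4) / 4.898×10^-7 = 5.50

Ω = 5.50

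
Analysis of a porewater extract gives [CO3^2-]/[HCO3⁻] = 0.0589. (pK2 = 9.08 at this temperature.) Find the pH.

From K2 = [H⁺][CO3^2-]/[HCO3⁻]:  pH = pK2 + log₁₀([CO3^2-]/[HCO3⁻])
log₁₀(0.0589) = -1.230
pH = 9.08 + (-1.230) = 7.85

pH = 7.85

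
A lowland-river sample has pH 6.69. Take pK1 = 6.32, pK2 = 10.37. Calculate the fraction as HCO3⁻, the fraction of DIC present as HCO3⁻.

α₁ = 1 / (1 + [H⁺]/K1 + K2/[H⁺]) = 1 / (1 + 10^-0.37 + 10^-3.68)
   = 1 / (1 + 0.42658 + 0.00020893) = 1/1.4268 = 0.7009

α₁ = 0.701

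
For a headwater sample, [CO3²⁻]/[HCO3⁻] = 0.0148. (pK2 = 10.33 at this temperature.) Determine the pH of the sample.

pH = 8.50

From K2 = [H⁺][CO3²⁻]/[HCO3⁻]:  pH = pK2 + log₁₀([CO3²⁻]/[HCO3⁻])
log₁₀(0.0148) = -1.830
pH = 10.33 + (-1.830) = 8.50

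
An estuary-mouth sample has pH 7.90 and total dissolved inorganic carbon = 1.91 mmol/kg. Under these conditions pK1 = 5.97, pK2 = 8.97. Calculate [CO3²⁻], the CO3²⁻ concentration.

[CO3²⁻] = 0.148 mmol/kg

α₂ = 1 / (1 + [H⁺]/K2 + [H⁺]²/(K1K2)) = 1 / (1 + 10^+1.07 + 10^-0.86)
   = 1 / (1 + 11.749 + 0.13804) = 1/12.887 = 0.07760
[CO3²⁻] = α₂ × DIC = 0.07760 × 1.91 = 0.148 mmol/kg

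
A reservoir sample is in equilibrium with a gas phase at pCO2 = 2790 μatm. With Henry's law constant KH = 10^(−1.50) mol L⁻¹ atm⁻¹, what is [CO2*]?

KH = 10^(−1.50) = 3.162×10^-2 mol L⁻¹ atm⁻¹
[CO2*] = KH · pCO2 = 3.162×10^-2 × 2790×10^-6 atm = 8.82×10^-5 mol/L

[CO2*] = 88.2 μmol/L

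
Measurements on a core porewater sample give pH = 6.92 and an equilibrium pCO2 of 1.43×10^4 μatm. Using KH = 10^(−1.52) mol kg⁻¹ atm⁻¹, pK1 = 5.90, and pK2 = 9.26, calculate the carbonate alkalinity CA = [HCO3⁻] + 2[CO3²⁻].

CA = 4.56 mmol/kg

[CO2*] = KH · pCO2 = 10^(−1.52) × 1.43×10^4×10^-6 = 4.319×10^-4 mol/kg
α₀ = 1/(1 + K1/[H⁺] + K1K2/[H⁺]²) = 1/(1 + 10^+1.02 + 10^-1.32) = 0.08681
DIC = [CO2*]/α₀ = 4.319×10^-4 / 0.08681 = 4.975 mmol/kg
CA = (α₁ + 2α₂)·DIC = (0.9090 + 2×0.004155) × 4.975 = 4.56 mmol/kg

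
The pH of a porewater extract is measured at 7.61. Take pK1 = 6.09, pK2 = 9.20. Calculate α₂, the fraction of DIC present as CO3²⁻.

α₂ = 0.0243

α₂ = 1 / (1 + [H⁺]/K2 + [H⁺]²/(K1K2)) = 1 / (1 + 10^+1.59 + 10^+0.07)
   = 1 / (1 + 38.905 + 1.1749) = 1/41.079 = 0.02434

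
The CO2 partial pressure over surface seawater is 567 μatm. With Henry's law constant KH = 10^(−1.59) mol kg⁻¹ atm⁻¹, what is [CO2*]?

KH = 10^(−1.59) = 2.570×10^-2 mol kg⁻¹ atm⁻¹
[CO2*] = KH · pCO2 = 2.570×10^-2 × 567×10^-6 atm = 1.46×10^-5 mol/kg

[CO2*] = 14.6 μmol/kg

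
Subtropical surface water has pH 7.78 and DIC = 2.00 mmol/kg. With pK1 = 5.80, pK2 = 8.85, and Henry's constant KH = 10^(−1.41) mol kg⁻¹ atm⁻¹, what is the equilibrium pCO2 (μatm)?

pCO2 = 491 μatm

α₀ = 1 / (1 + K1/[H⁺] + K1K2/[H⁺]²) = 1 / (1 + 10^+1.98 + 10^+0.91)
   = 1 / (1 + 95.499 + 8.1283) = 1/104.63 = 0.009558
[CO2*] = α₀ × DIC = 0.009558 × 2.00 = 0.01912 mmol/kg = 19.12 μmol/kg
pCO2 = [CO2*]/KH = 1.912×10^-5 / 3.890×10^-2 = 491 μatm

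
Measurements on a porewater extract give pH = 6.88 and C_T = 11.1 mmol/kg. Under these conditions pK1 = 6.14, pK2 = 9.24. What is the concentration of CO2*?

[CO2*] = 1.70 mmol/kg

α₀ = 1 / (1 + K1/[H⁺] + K1K2/[H⁺]²) = 1 / (1 + 10^+0.74 + 10^-1.62)
   = 1 / (1 + 5.4954 + 0.023988) = 1/6.5194 = 0.1534
[CO2*] = α₀ × DIC = 0.1534 × 11.1 = 1.70 mmol/kg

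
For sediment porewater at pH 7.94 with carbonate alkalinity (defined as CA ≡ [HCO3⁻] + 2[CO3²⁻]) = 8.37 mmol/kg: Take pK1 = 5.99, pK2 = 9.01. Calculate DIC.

CA = [HCO3⁻] + 2[CO3²⁻] = (α₁ + 2α₂)·DIC
At pH 7.94: [H⁺]/K1 = 10^-1.95 = 0.011220, K2/[H⁺] = 10^-1.07 = 0.085114
α₁ = 1/(1 + 0.011220 + 0.085114) = 1/1.0963 = 0.9121; α₂ = α₁·K2/[H⁺] = 0.07763
α₁ + 2α₂ = 1.0674
DIC = CA / (α₁ + 2α₂) = 8.37 / 1.0674 = 7.84 mmol/kg

DIC = 7.84 mmol/kg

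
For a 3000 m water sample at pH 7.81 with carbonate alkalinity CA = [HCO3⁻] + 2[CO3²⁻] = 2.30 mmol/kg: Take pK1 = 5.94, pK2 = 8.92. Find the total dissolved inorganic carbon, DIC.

CA = [HCO3⁻] + 2[CO3²⁻] = (α₁ + 2α₂)·DIC
At pH 7.81: [H⁺]/K1 = 10^-1.87 = 0.013490, K2/[H⁺] = 10^-1.11 = 0.077625
α₁ = 1/(1 + 0.013490 + 0.077625) = 1/1.0911 = 0.9165; α₂ = α₁·K2/[H⁺] = 0.07114
α₁ + 2α₂ = 1.0588
DIC = CA / (α₁ + 2α₂) = 2.30 / 1.0588 = 2.17 mmol/kg

DIC = 2.17 mmol/kg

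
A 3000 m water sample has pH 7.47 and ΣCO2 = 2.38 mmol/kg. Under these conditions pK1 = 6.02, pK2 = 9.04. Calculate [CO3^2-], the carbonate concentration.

[CO3²⁻] = 0.0603 mmol/kg

α₂ = 1 / (1 + [H⁺]/K2 + [H⁺]²/(K1K2)) = 1 / (1 + 10^+1.57 + 10^+0.12)
   = 1 / (1 + 37.154 + 1.3183) = 1/39.472 = 0.02533
[CO3²⁻] = α₂ × DIC = 0.02533 × 2.38 = 0.0603 mmol/kg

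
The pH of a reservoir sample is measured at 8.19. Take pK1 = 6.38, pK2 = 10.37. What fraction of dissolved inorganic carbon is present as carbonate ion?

α₂ = 1 / (1 + [H⁺]/K2 + [H⁺]²/(K1K2)) = 1 / (1 + 10^+2.18 + 10^+0.37)
   = 1 / (1 + 151.36 + 2.3442) = 1/154.70 = 0.006464

α₂ = 0.00646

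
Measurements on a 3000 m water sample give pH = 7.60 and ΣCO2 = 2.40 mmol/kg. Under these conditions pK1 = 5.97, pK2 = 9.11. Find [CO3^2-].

[CO3²⁻] = 0.0703 mmol/kg

α₂ = 1 / (1 + [H⁺]/K2 + [H⁺]²/(K1K2)) = 1 / (1 + 10^+1.51 + 10^-0.12)
   = 1 / (1 + 32.359 + 0.75858) = 1/34.118 = 0.02931
[CO3²⁻] = α₂ × DIC = 0.02931 × 2.40 = 0.0703 mmol/kg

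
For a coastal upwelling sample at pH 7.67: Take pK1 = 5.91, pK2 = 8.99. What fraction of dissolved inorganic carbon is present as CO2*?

α₀ = 1 / (1 + K1/[H⁺] + K1K2/[H⁺]²) = 1 / (1 + 10^+1.76 + 10^+0.44)
   = 1 / (1 + 57.544 + 2.7542) = 1/61.298 = 0.01631

α₀ = 0.0163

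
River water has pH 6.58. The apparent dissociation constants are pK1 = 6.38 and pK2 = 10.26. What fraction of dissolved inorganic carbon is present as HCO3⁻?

α₁ = 0.613

α₁ = 1 / (1 + [H⁺]/K1 + K2/[H⁺]) = 1 / (1 + 10^-0.20 + 10^-3.68)
   = 1 / (1 + 0.63096 + 0.00020893) = 1/1.6312 = 0.6131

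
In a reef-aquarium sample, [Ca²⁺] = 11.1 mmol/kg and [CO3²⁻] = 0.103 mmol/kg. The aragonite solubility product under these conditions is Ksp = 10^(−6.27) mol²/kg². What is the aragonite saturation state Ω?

Ksp = 10^(−6.27) = 5.370×10^-7
Ω = [Ca²⁺][CO3²⁻]/Ksp = (11.1×10^-3)(0.103×10^-3) / 5.370×10^-7 = 2.13

Ω = 2.13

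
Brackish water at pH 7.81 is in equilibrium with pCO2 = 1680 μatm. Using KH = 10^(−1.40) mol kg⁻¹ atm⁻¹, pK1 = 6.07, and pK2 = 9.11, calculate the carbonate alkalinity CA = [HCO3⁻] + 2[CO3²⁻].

[CO2*] = KH · pCO2 = 10^(−1.40) × 1680×10^-6 = 6.688×10^-5 mol/kg
α₀ = 1/(1 + K1/[H⁺] + K1K2/[H⁺]²) = 1/(1 + 10^+1.74 + 10^+0.44) = 0.01703
DIC = [CO2*]/α₀ = 6.688×10^-5 / 0.01703 = 3.927 mmol/kg
CA = (α₁ + 2α₂)·DIC = (0.9361 + 2×0.04691) × 3.927 = 4.04 mmol/kg

CA = 4.04 mmol/kg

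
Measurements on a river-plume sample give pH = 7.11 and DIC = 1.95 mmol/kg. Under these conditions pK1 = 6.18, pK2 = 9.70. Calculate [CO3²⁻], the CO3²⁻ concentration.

[CO3²⁻] = 4.48 μmol/kg

α₂ = 1 / (1 + [H⁺]/K2 + [H⁺]²/(K1K2)) = 1 / (1 + 10^+2.59 + 10^+1.66)
   = 1 / (1 + 389.05 + 45.709) = 1/435.75 = 0.002295
[CO3²⁻] = α₂ × DIC = 0.002295 × 1.95 = 0.00448 mmol/kg = 4.48 μmol/kg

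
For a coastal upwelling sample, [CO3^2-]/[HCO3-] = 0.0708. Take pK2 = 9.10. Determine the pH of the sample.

From K2 = [H⁺][CO3^2-]/[HCO3-]:  pH = pK2 + log₁₀([CO3^2-]/[HCO3-])
log₁₀(0.0708) = -1.150
pH = 9.10 + (-1.150) = 7.95

pH = 7.95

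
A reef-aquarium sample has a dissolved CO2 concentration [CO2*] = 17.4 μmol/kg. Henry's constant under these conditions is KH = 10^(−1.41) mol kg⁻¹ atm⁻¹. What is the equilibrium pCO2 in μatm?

pCO2 = 447 μatm

KH = 10^(−1.41) = 3.890×10^-2 mol kg⁻¹ atm⁻¹
pCO2 = [CO2*]/KH = 17.4×10^-6 / 3.890×10^-2 = 4.47×10^-4 atm = 447 μatm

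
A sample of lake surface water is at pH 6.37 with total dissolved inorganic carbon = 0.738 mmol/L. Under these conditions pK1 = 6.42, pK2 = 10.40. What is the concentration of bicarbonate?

α₁ = 1 / (1 + [H⁺]/K1 + K2/[H⁺]) = 1 / (1 + 10^+0.05 + 10^-4.03)
   = 1 / (1 + 1.1220 + 9.3325×10^-5) = 1/2.1221 = 0.4712
[HCO3⁻] = α₁ × DIC = 0.4712 × 0.738 = 0.348 mmol/L

[HCO3⁻] = 0.348 mmol/L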